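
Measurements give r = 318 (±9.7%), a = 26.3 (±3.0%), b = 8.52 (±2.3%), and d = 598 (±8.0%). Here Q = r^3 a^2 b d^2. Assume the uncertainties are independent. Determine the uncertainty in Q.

Products/powers → add relative errors in quadrature, weighted by exponent:
  (3·δr/r)² = (3×0.0970)² = 0.0847;  (2·δa/a)² = (2×0.0300)² = 0.00360;  (1·δb/b)² = (1×0.0230)² = 0.000529;  (2·δd/d)² = (2×0.0800)² = 0.0256
δQ/Q = √(0.114) = 0.338
Q = 6.78e+16, so δQ = 0.338 × 6.78e+16 = 2.29e+16.

2.29e+16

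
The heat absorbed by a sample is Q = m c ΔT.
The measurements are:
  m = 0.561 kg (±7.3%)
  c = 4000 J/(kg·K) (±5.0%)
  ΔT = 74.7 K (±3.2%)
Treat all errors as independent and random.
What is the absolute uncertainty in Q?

For a monomial Q ∝ m, c, ΔT, fractional errors add in quadrature:
  (1·δm/m)² = (1×0.0730)² = 0.00533;  (1·δc/c)² = (1×0.0500)² = 0.00250;  (1·δΔT/ΔT)² = (1×0.0320)² = 0.00102
δQ/Q = √(0.00885) = 0.0941
Q = 1.68e+05 J, so δQ = 0.0941 × 1.68e+05 = 15800 J.

15800 J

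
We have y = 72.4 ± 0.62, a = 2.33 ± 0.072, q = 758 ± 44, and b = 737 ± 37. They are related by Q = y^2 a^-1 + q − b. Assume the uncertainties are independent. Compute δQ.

98.1

Let p = y^2·a^-1 = 2250. δp/p = √((2·δy/y)² + (-1·δa/a)²) = √(0.000293 + 0.000955) = 0.0353, so δp = 79.5.
Q = p + q − b: δQ = √(δp² + δq² + δb²) = √(6320 + 1940 + 1370) = 98.1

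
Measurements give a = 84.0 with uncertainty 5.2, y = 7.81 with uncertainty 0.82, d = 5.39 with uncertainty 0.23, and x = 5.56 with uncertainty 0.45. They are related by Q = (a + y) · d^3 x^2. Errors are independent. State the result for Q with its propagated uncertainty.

Let u = a + y = 91.8. δu = √(δa² + δy²) = √(27.0 + 0.672) = 5.26, so δu/u = 0.0573.
Q is then a monomial in u, d, x:
δQ/Q = √((δu/u)² + (3·δd/d)² + (2·δx/x)²) = √(0.00329 + 0.0164 + 0.0262) = 0.214
Q = 4.44e+05, so δQ = 0.214 × 4.44e+05 = 95200.

(4.44 ± 0.952) × 10^5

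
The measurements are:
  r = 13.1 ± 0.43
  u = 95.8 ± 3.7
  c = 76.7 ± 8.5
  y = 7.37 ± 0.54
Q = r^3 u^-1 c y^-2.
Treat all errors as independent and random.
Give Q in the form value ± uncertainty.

Since Q is a product/quotient, work with relative uncertainties:
  (3·δr/r)² = (3×0.0328)² = 0.00970;  (-1·δu/u)² = (-1×0.0386)² = 0.00149;  (1·δc/c)² = (1×0.111)² = 0.0123;  (-2·δy/y)² = (-2×0.0733)² = 0.0215
δQ/Q = √(0.0449) = 0.212
Q = 33.1, so δQ = 0.212 × 33.1 = 7.02.

33.1 ± 7.02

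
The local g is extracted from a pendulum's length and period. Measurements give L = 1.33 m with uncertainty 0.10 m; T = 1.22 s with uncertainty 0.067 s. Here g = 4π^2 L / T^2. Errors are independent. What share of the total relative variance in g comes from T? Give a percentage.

68.1%

(δg/g)² = (1·δL/L)² + (-2·δT/T)²
  L term: (1×0.0752)² = 0.00565
  T term: (-2×0.0549)² = 0.0121
Total = 0.0177. Share from T = 0.0121/0.0177 = 0.681.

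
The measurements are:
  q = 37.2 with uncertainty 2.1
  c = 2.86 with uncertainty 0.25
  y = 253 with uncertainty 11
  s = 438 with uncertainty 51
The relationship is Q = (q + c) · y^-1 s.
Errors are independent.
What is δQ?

9.37

Let u = q + c = 40.1. δu = √(δq² + δc²) = √(4.41 + 0.0625) = 2.11, so δu/u = 0.0528.
Q is then a monomial in u, y, s:
δQ/Q = √((δu/u)² + (-1·δy/y)² + (1·δs/s)²) = √(0.00279 + 0.00189 + 0.0136) = 0.135
Q = 69.4, so δQ = 0.135 × 69.4 = 9.37.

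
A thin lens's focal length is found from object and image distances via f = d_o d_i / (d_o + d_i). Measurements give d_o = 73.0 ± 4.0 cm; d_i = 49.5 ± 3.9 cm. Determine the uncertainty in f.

∂f/∂d_o = (d_i/(d_o+d_i))² = 0.163;  ∂f/∂d_i = (d_o/(d_o+d_i))² = 0.355
δf = √((∂f/∂d_o · δd_o)² + (∂f/∂d_i · δd_i)²) = √(0.427 + 1.92) = 1.53 cm

1.53 cm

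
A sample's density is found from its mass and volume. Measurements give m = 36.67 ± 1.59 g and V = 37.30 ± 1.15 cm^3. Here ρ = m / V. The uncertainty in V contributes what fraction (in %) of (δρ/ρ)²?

33.6%

(δρ/ρ)² = (1·δm/m)² + (-1·δV/V)²
  m term: (1×0.0434)² = 0.00188
  V term: (-1×0.0308)² = 0.000951
Total = 0.00283. Share from V = 0.000951/0.00283 = 0.336.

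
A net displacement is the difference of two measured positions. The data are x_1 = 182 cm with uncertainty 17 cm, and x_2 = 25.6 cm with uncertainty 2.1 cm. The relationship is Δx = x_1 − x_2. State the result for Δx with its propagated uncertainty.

Sums and differences: (δΔx)² = Σ (cᵢ δxᵢ)².
  (δx_1)² = 289;  (δx_2)² = 4.41
δΔx = √(293) = 17.1 cm
Δx = 156 cm.

156 ± 17.1 cm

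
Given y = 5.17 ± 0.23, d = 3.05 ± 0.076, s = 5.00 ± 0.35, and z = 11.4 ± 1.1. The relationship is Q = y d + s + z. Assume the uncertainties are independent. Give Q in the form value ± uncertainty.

Let p = y·d = 15.8. δp/p = √((1·δy/y)² + (1·δd/d)²) = √(0.00198 + 0.000621) = 0.0510, so δp = 0.804.
Q = p + s + z: δQ = √(δp² + δs² + δz²) = √(0.646 + 0.122 + 1.21) = 1.41
Q = 32.2.

32.2 ± 1.41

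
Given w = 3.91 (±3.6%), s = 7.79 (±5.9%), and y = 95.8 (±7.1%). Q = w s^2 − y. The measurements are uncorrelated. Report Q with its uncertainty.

141 ± 30.1

Let p = w·s^2 = 237. δp/p = √((1·δw/w)² + (2·δs/s)²) = √(0.00130 + 0.0139) = 0.123, so δp = 29.3.
Q = p − y: δQ = √(δp² + δy²) = √(857 + 46.3) = 30.1
Q = 141.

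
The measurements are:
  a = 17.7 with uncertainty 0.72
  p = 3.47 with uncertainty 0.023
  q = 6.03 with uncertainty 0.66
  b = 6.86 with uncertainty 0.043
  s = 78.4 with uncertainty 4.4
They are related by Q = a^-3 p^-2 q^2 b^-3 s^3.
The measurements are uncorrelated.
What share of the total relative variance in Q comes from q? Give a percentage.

52.3%

(δQ/Q)² = (-3·δa/a)² + (-2·δp/p)² + (2·δq/q)² + (-3·δb/b)² + (3·δs/s)²
  a term: (-3×0.0407)² = 0.0149
  p term: (-2×0.00663)² = 0.000176
  q term: (2×0.109)² = 0.0479
  b term: (-3×0.00627)² = 0.000354
  s term: (3×0.0561)² = 0.0283
Total = 0.0917. Share from q = 0.0479/0.0917 = 0.523.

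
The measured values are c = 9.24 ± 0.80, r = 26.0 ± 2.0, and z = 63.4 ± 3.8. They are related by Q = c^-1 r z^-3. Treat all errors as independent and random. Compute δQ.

Products/powers → add relative errors in quadrature, weighted by exponent:
  (-1·δc/c)² = (-1×0.0866)² = 0.00750;  (1·δr/r)² = (1×0.0769)² = 0.00592;  (-3·δz/z)² = (-3×0.0599)² = 0.0323
δQ/Q = √(0.0457) = 0.214
Q = 1.1e-05, so δQ = 0.214 × 1.1e-05 = 2.36e-06.

2.36e-06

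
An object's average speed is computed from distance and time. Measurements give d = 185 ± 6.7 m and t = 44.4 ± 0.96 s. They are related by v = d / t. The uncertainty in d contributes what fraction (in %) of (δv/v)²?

(δv/v)² = (1·δd/d)² + (-1·δt/t)²
  d term: (1×0.0362)² = 0.00131
  t term: (-1×0.0216)² = 0.000467
Total = 0.00178. Share from d = 0.00131/0.00178 = 0.737.

73.7%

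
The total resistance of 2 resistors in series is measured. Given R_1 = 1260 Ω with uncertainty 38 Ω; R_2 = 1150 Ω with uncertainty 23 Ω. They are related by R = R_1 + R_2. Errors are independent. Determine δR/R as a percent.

1.84%

Sums and differences: (δR)² = Σ (cᵢ δxᵢ)².
  (δR_1)² = 1440;  (δR_2)² = 529
δR = √(1970) = 44.4 Ω
R = 2410 Ω, so δR/R = 44.4/2410 = 0.0184.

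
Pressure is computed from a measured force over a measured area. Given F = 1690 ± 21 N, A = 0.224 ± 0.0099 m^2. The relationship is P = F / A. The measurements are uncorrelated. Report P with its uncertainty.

P is a product of powers, so relative uncertainties combine in quadrature:
  (1·δF/F)² = (1×0.0124)² = 0.000154;  (-1·δA/A)² = (-1×0.0442)² = 0.00195
δP/P = √(0.00211) = 0.0459
P = 7540 Pa, so δP = 0.0459 × 7540 = 346 Pa.

7540 ± 346 Pa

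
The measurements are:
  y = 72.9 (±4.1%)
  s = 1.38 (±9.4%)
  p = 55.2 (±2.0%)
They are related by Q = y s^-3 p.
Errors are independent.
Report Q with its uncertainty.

For a monomial Q ∝ y, s^-3, p, fractional errors add in quadrature:
  (1·δy/y)² = (1×0.0410)² = 0.00168;  (-3·δs/s)² = (-3×0.0940)² = 0.0795;  (1·δp/p)² = (1×0.0200)² = 0.000400
δQ/Q = √(0.0816) = 0.286
Q = 1530, so δQ = 0.286 × 1530 = 437.

1530 ± 437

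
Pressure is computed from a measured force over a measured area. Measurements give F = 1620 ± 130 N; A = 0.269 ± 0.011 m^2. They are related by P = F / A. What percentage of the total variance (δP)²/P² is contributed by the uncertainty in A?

20.6%

(δP/P)² = (1·δF/F)² + (-1·δA/A)²
  F term: (1×0.0802)² = 0.00644
  A term: (-1×0.0409)² = 0.00167
Total = 0.00811. Share from A = 0.00167/0.00811 = 0.206.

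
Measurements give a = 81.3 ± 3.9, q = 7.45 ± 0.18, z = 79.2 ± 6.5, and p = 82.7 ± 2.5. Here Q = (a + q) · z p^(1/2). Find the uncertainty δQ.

6030

Let u = a + q = 88.8. δu = √(δa² + δq²) = √(15.2 + 0.0324) = 3.90, so δu/u = 0.0440.
Q is then a monomial in u, z, p:
δQ/Q = √((δu/u)² + (1·δz/z)² + (½·δp/p)²) = √(0.00194 + 0.00674 + 0.000228) = 0.0943
Q = 63900, so δQ = 0.0943 × 63900 = 6030.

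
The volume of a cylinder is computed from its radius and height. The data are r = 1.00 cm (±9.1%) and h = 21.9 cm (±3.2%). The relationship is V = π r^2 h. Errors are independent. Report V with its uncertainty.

Products/powers → add relative errors in quadrature, weighted by exponent:
  (2·δr/r)² = (2×0.0910)² = 0.0331;  (1·δh/h)² = (1×0.0320)² = 0.00102
δV/V = √(0.0341) = 0.185
V = 68.8 cm^3, so δV = 0.185 × 68.8 = 12.7 cm^3.

68.8 ± 12.7 cm^3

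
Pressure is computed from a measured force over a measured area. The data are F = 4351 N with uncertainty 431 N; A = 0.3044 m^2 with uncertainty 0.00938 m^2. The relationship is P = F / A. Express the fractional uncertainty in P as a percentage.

10.4%

Relative error in a monomial: (δP/P)² = Σ (nᵢ · δxᵢ/xᵢ)².
  (1·δF/F)² = (1×0.0991)² = 0.00981;  (-1·δA/A)² = (-1×0.0308)² = 0.000950
δP/P = √(0.0108) = 0.104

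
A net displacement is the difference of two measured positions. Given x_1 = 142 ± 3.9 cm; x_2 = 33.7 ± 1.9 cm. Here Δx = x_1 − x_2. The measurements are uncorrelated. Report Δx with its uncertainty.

108 ± 4.34 cm

Each term contributes (cᵢ δxᵢ)² to (δΔx)²:
  (δx_1)² = 15.2;  (δx_2)² = 3.61
δΔx = √(18.8) = 4.34 cm
Δx = 108 cm.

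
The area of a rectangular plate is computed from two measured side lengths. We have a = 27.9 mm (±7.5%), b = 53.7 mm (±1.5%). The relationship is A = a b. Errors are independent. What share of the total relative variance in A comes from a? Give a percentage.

(δA/A)² = (1·δa/a)² + (1·δb/b)²
  a term: (1×0.0750)² = 0.00562
  b term: (1×0.0150)² = 0.000225
Total = 0.00585. Share from a = 0.00562/0.00585 = 0.962.

96.2%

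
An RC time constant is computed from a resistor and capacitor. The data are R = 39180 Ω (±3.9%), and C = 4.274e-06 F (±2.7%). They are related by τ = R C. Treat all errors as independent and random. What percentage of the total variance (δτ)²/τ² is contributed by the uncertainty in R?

(δτ/τ)² = (1·δR/R)² + (1·δC/C)²
  R term: (1×0.0390)² = 0.00152
  C term: (1×0.0270)² = 0.000729
Total = 0.00225. Share from R = 0.00152/0.00225 = 0.676.

67.6%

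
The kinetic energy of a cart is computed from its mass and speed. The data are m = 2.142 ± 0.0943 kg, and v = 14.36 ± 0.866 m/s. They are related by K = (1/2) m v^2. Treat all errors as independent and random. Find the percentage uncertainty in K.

K is a product of powers, so relative uncertainties combine in quadrature:
  (1·δm/m)² = (1×0.0440)² = 0.00194;  (2·δv/v)² = (2×0.0603)² = 0.0145
δK/K = √(0.0165) = 0.128

12.8%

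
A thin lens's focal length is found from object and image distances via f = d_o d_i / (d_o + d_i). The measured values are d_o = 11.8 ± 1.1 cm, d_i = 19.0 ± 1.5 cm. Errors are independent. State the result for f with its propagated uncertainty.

7.28 ± 0.473 cm

∂f/∂d_o = (d_i/(d_o+d_i))² = 0.381;  ∂f/∂d_i = (d_o/(d_o+d_i))² = 0.147
δf = √((∂f/∂d_o · δd_o)² + (∂f/∂d_i · δd_i)²) = √(0.175 + 0.0485) = 0.473 cm
f = 7.28 cm.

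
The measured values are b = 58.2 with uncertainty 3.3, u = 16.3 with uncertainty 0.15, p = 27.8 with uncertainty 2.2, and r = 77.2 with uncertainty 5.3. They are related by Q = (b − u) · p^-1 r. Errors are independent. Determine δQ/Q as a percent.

Let w = b − u = 41.9. δw = √(δb² + δu²) = √(10.9 + 0.0225) = 3.30, so δw/w = 0.0788.
Q is then a monomial in w, p, r:
δQ/Q = √((δw/w)² + (-1·δp/p)² + (1·δr/r)²) = √(0.00622 + 0.00626 + 0.00471) = 0.131

13.1%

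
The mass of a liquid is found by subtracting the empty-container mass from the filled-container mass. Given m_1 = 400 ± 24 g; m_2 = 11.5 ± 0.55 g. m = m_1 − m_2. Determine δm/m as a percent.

Absolute uncertainties add in quadrature for a linear combination:
  (δm_1)² = 576;  (δm_2)² = 0.303
δm = √(576) = 24.0 g
m = 388 g, so δm/m = 24.0/388 = 0.0618.

6.18%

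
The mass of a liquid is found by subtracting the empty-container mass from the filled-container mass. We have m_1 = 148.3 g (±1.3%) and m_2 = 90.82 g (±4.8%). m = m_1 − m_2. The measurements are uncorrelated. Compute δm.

m is a linear combination, so absolute uncertainties add in quadrature:
  (δm_1)² = 3.72;  (δm_2)² = 19.0
δm = √(22.7) = 4.77 g

4.77 g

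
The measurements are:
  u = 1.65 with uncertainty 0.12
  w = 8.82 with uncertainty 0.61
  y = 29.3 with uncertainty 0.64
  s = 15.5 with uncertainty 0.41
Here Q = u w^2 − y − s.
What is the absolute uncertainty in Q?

Let p = u·w^2 = 128. δp/p = √((1·δu/u)² + (2·δw/w)²) = √(0.00529 + 0.0191) = 0.156, so δp = 20.1.
Q = p − y − s: δQ = √(δp² + δy² + δs²) = √(402 + 0.410 + 0.168) = 20.1

20.1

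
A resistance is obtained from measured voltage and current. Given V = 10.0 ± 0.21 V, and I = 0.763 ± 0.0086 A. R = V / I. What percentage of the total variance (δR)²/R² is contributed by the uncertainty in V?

(δR/R)² = (1·δV/V)² + (-1·δI/I)²
  V term: (1×0.0210)² = 0.000441
  I term: (-1×0.0113)² = 0.000127
Total = 0.000568. Share from V = 0.000441/0.000568 = 0.776.

77.6%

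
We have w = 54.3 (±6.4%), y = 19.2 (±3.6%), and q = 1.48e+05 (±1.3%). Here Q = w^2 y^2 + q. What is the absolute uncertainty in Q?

Let p = w^2·y^2 = 1.09e+06. δp/p = √((2·δw/w)² + (2·δy/y)²) = √(0.0164 + 0.00518) = 0.147, so δp = 1.6e+05.
Q = p + q: δQ = √(δp² + δq²) = √(2.55e+10 + 3.7e+06) = 1.6e+05

1.6e+05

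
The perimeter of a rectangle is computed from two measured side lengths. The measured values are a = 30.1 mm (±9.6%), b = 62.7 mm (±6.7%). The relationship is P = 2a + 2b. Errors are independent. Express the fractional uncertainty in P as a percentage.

5.49%

Absolute uncertainties add in quadrature for a linear combination:
  (2·δa)² = 33.4;  (2·δb)² = 70.6
δP = √(104) = 10.2 mm
P = 186 mm, so δP/P = 10.2/186 = 0.0549.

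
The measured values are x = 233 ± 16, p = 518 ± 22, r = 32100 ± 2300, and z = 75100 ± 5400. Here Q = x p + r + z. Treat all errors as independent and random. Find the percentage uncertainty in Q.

Let w = x·p = 1.21e+05. δw/w = √((1·δx/x)² + (1·δp/p)²) = √(0.00472 + 0.00180) = 0.0807, so δw = 9750.
Q = w + r + z: δQ = √(δw² + δr² + δz²) = √(9.5e+07 + 5.29e+06 + 2.92e+07) = 11400
Q = 2.28e+05, so δQ/Q = 11400/2.28e+05 = 0.0499.

4.99%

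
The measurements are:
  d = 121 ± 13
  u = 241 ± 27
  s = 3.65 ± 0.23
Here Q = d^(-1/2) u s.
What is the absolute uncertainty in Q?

11.1

Products/powers → add relative errors in quadrature, weighted by exponent:
  (−½·δd/d)² = (-0.5×0.107)² = 0.00289;  (1·δu/u)² = (1×0.112)² = 0.0126;  (1·δs/s)² = (1×0.0630)² = 0.00397
δQ/Q = √(0.0194) = 0.139
Q = 80.0, so δQ = 0.139 × 80.0 = 11.1.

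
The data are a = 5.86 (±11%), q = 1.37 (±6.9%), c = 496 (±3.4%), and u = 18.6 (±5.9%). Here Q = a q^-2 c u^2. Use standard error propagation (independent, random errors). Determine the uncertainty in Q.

1.15e+05

Relative error in a monomial: (δQ/Q)² = Σ (nᵢ · δxᵢ/xᵢ)².
  (1·δa/a)² = (1×0.110)² = 0.0121;  (-2·δq/q)² = (-2×0.0690)² = 0.0190;  (1·δc/c)² = (1×0.0340)² = 0.00116;  (2·δu/u)² = (2×0.0590)² = 0.0139
δQ/Q = √(0.0462) = 0.215
Q = 5.36e+05, so δQ = 0.215 × 5.36e+05 = 1.15e+05.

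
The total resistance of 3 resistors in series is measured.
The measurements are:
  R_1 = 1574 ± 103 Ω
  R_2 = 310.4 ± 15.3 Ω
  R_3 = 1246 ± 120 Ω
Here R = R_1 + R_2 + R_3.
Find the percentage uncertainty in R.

R is a linear combination, so absolute uncertainties add in quadrature:
  (δR_1)² = 10600;  (δR_2)² = 234;  (δR_3)² = 14400
δR = √(25200) = 159 Ω
R = 3130 Ω, so δR/R = 159/3130 = 0.0508.

5.08%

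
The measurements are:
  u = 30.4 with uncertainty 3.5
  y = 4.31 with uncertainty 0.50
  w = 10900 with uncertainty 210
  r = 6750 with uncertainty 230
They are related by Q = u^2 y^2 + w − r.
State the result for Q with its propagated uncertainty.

21300 ± 5620

Let p = u^2·y^2 = 17200. δp/p = √((2·δu/u)² + (2·δy/y)²) = √(0.0530 + 0.0538) = 0.327, so δp = 5610.
Q = p + w − r: δQ = √(δp² + δw² + δr²) = √(3.15e+07 + 44100 + 52900) = 5620
Q = 21300.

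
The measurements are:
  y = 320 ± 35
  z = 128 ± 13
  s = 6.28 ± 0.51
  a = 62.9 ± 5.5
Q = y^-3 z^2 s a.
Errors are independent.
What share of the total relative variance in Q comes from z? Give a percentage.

25.3%

(δQ/Q)² = (-3·δy/y)² + (2·δz/z)² + (1·δs/s)² + (1·δa/a)²
  y term: (-3×0.109)² = 0.108
  z term: (2×0.102)² = 0.0413
  s term: (1×0.0812)² = 0.00660
  a term: (1×0.0874)² = 0.00765
Total = 0.163. Share from z = 0.0413/0.163 = 0.253.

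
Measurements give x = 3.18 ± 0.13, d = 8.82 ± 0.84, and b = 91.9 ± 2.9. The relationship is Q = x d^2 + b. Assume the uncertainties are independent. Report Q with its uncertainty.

Let p = x·d^2 = 247. δp/p = √((1·δx/x)² + (2·δd/d)²) = √(0.00167 + 0.0363) = 0.195, so δp = 48.2.
Q = p + b: δQ = √(δp² + δb²) = √(2320 + 8.41) = 48.3
Q = 339.

339 ± 48.3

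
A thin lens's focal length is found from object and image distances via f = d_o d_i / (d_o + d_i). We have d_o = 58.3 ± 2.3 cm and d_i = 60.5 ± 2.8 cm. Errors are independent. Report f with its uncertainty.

29.7 ± 0.900 cm

∂f/∂d_o = (d_i/(d_o+d_i))² = 0.259;  ∂f/∂d_i = (d_o/(d_o+d_i))² = 0.241
δf = √((∂f/∂d_o · δd_o)² + (∂f/∂d_i · δd_i)²) = √(0.356 + 0.455) = 0.900 cm
f = 29.7 cm.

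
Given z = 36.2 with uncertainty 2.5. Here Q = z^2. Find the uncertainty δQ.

181

Since Q is a product/quotient, work with relative uncertainties:
  (2·δz/z)² = (2×0.0691)² = 0.0191
δQ/Q = √(0.0191) = 0.138
Q = 1310, so δQ = 0.138 × 1310 = 181.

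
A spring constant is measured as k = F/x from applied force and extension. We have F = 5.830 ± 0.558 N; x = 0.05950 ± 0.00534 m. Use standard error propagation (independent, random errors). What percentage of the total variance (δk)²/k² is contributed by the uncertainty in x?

46.8%

(δk/k)² = (1·δF/F)² + (-1·δx/x)²
  F term: (1×0.0957)² = 0.00916
  x term: (-1×0.0897)² = 0.00805
Total = 0.0172. Share from x = 0.00805/0.0172 = 0.468.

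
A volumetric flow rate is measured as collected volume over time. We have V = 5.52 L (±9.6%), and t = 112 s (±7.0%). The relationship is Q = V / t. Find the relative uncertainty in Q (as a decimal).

Products/powers → add relative errors in quadrature, weighted by exponent:
  (1·δV/V)² = (1×0.0960)² = 0.00922;  (-1·δt/t)² = (-1×0.0700)² = 0.00490
δQ/Q = √(0.0141) = 0.119

0.119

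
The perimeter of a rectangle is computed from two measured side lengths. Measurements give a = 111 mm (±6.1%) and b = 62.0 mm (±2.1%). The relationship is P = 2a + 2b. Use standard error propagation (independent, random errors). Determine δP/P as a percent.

3.99%

Each term contributes (cᵢ δxᵢ)² to (δP)²:
  (2·δa)² = 183;  (2·δb)² = 6.78
δP = √(190) = 13.8 mm
P = 346 mm, so δP/P = 13.8/346 = 0.0399.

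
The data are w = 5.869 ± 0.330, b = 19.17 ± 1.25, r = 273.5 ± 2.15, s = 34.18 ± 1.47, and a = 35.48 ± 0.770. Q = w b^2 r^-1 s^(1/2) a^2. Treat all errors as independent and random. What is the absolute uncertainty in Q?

For a monomial Q ∝ w, b^2, r^-1, s^(1/2), a^2, fractional errors add in quadrature:
  (1·δw/w)² = (1×0.0562)² = 0.00316;  (2·δb/b)² = (2×0.0652)² = 0.0170;  (-1·δr/r)² = (-1×0.00786)² = 6.18e-05;  (½·δs/s)² = (0.5×0.0430)² = 0.000462;  (2·δa/a)² = (2×0.0217)² = 0.00188
δQ/Q = √(0.0226) = 0.150
Q = 58040, so δQ = 0.150 × 58040 = 8720.

8720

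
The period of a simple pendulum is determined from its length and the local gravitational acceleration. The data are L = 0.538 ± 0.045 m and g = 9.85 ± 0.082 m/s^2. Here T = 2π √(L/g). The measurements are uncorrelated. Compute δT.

0.0617 s

Relative error in a monomial: (δT/T)² = Σ (nᵢ · δxᵢ/xᵢ)².
  (½·δL/L)² = (0.5×0.0836)² = 0.00175;  (−½·δg/g)² = (-0.5×0.00832)² = 1.73e-05
δT/T = √(0.00177) = 0.0420
T = 1.47 s, so δT = 0.0420 × 1.47 = 0.0617 s.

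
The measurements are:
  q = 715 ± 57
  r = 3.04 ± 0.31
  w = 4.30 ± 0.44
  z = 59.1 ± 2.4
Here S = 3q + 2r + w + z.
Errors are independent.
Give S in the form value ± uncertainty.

S is a linear combination, so absolute uncertainties add in quadrature:
  (3·δq)² = 29200;  (2·δr)² = 0.384;  (δw)² = 0.194;  (δz)² = 5.76
δS = √(29200) = 171
S = 2210.

2210 ± 171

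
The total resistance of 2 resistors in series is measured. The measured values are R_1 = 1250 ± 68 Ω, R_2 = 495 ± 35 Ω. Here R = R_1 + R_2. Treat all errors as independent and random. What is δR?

For a sum/difference, combine absolute errors in quadrature:
  (δR_1)² = 4620;  (δR_2)² = 1220
δR = √(5850) = 76.5 Ω

76.5 Ω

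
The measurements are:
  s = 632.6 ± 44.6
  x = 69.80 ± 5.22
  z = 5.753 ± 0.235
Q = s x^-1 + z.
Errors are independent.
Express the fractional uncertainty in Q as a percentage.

Let p = s·x^-1 = 9.063. δp/p = √((1·δs/s)² + (-1·δx/x)²) = √(0.00497 + 0.00559) = 0.103, so δp = 0.931.
Q = p + z: δQ = √(δp² + δz²) = √(0.868 + 0.0552) = 0.961
Q = 14.82, so δQ/Q = 0.961/14.82 = 0.0648.

6.48%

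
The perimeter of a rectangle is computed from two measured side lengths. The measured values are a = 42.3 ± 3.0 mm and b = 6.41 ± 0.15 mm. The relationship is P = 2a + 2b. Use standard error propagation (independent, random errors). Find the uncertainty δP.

For a sum/difference, combine absolute errors in quadrature:
  (2·δa)² = 36.0;  (2·δb)² = 0.0900
δP = √(36.1) = 6.01 mm

6.01 mm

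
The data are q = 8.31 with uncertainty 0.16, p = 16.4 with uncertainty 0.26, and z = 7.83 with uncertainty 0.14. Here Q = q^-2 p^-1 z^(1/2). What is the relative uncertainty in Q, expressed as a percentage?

4.26%

Since Q is a product/quotient, work with relative uncertainties:
  (-2·δq/q)² = (-2×0.0193)² = 0.00148;  (-1·δp/p)² = (-1×0.0159)² = 0.000251;  (½·δz/z)² = (0.5×0.0179)² = 7.99e-05
δQ/Q = √(0.00181) = 0.0426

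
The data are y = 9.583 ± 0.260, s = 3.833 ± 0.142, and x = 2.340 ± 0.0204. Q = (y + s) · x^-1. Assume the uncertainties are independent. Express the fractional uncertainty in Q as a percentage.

Let u = y + s = 13.42. δu = √(δy² + δs²) = √(0.0676 + 0.0202) = 0.296, so δu/u = 0.0221.
Q is then a monomial in u, x:
δQ/Q = √((δu/u)² + (-1·δx/x)²) = √(0.000488 + 7.6e-05) = 0.0237

2.37%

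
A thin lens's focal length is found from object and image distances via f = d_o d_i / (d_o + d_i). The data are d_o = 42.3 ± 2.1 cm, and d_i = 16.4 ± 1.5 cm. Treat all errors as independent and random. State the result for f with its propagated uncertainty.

11.8 ± 0.796 cm

∂f/∂d_o = (d_i/(d_o+d_i))² = 0.0781;  ∂f/∂d_i = (d_o/(d_o+d_i))² = 0.519
δf = √((∂f/∂d_o · δd_o)² + (∂f/∂d_i · δd_i)²) = √(0.0269 + 0.607) = 0.796 cm
f = 11.8 cm.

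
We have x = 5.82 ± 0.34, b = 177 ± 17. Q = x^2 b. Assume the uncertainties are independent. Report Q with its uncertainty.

6000 ± 907

Q is a product of powers, so relative uncertainties combine in quadrature:
  (2·δx/x)² = (2×0.0584)² = 0.0137;  (1·δb/b)² = (1×0.0960)² = 0.00922
δQ/Q = √(0.0229) = 0.151
Q = 6000, so δQ = 0.151 × 6000 = 907.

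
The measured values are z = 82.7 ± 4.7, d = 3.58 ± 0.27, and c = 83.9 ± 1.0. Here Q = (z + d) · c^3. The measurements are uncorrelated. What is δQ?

3.32e+06

Let u = z + d = 86.3. δu = √(δz² + δd²) = √(22.1 + 0.0729) = 4.71, so δu/u = 0.0546.
Q is then a monomial in u, c:
δQ/Q = √((δu/u)² + (3·δc/c)²) = √(0.00298 + 0.00128) = 0.0652
Q = 5.1e+07, so δQ = 0.0652 × 5.1e+07 = 3.32e+06.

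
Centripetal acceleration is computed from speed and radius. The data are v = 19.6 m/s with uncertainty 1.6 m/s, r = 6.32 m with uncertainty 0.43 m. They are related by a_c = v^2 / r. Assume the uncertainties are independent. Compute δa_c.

Relative error in a monomial: (δa_c/a_c)² = Σ (nᵢ · δxᵢ/xᵢ)².
  (2·δv/v)² = (2×0.0816)² = 0.0267;  (-1·δr/r)² = (-1×0.0680)² = 0.00463
δa_c/a_c = √(0.0313) = 0.177
a_c = 60.8 m/s^2, so δa_c = 0.177 × 60.8 = 10.8 m/s^2.

10.8 m/s^2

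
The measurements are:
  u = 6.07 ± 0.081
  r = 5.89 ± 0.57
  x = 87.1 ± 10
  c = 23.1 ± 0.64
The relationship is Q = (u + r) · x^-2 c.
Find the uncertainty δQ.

0.00860

Let w = u + r = 12.0. δw = √(δu² + δr²) = √(0.00656 + 0.325) = 0.576, so δw/w = 0.0481.
Q is then a monomial in w, x, c:
δQ/Q = √((δw/w)² + (-2·δx/x)² + (1·δc/c)²) = √(0.00232 + 0.0527 + 0.000768) = 0.236
Q = 0.0364, so δQ = 0.236 × 0.0364 = 0.00860.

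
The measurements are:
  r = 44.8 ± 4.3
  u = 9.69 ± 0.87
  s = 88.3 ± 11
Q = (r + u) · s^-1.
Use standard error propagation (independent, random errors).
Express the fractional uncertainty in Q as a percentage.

14.8%

Let w = r + u = 54.5. δw = √(δr² + δu²) = √(18.5 + 0.757) = 4.39, so δw/w = 0.0805.
Q is then a monomial in w, s:
δQ/Q = √((δw/w)² + (-1·δs/s)²) = √(0.00648 + 0.0155) = 0.148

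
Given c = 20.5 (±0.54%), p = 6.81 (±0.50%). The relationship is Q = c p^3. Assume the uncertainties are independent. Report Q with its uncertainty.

6470 ± 103

Products/powers → add relative errors in quadrature, weighted by exponent:
  (1·δc/c)² = (1×0.00540)² = 2.92e-05;  (3·δp/p)² = (3×0.00500)² = 0.000225
δQ/Q = √(0.000254) = 0.0159
Q = 6470, so δQ = 0.0159 × 6470 = 103.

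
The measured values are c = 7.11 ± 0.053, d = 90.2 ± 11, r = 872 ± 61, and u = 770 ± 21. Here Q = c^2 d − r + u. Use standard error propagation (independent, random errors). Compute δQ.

Let p = c^2·d = 4560. δp/p = √((2·δc/c)² + (1·δd/d)²) = √(0.000222 + 0.0149) = 0.123, so δp = 560.
Q = p − r + u: δQ = √(δp² + δr² + δu²) = √(3.14e+05 + 3720 + 441) = 564

564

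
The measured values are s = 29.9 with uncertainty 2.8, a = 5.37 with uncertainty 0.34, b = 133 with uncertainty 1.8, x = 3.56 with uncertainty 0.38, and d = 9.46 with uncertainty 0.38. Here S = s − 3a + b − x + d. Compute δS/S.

0.0231

Absolute uncertainties add in quadrature for a linear combination:
  (δs)² = 7.84;  (3·δa)² = 1.04;  (δb)² = 3.24;  (δx)² = 0.144;  (δd)² = 0.144
δS = √(12.4) = 3.52
S = 153, so δS/S = 3.52/153 = 0.0231.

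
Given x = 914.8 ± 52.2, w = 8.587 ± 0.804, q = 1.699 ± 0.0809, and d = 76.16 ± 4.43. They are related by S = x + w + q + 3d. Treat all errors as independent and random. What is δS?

53.9

For a sum/difference, combine absolute errors in quadrature:
  (δx)² = 2720;  (δw)² = 0.646;  (δq)² = 0.00654;  (3·δd)² = 177
δS = √(2900) = 53.9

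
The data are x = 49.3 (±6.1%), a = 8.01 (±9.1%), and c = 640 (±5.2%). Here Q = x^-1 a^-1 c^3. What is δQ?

1.27e+05

Each factor contributes (exponent × relative error)² to (δQ/Q)²:
  (-1·δx/x)² = (-1×0.0610)² = 0.00372;  (-1·δa/a)² = (-1×0.0910)² = 0.00828;  (3·δc/c)² = (3×0.0520)² = 0.0243
δQ/Q = √(0.0363) = 0.191
Q = 6.64e+05, so δQ = 0.191 × 6.64e+05 = 1.27e+05.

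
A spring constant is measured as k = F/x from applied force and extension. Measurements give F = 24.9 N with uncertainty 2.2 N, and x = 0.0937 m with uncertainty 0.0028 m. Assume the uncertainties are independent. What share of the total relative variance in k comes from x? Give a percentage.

(δk/k)² = (1·δF/F)² + (-1·δx/x)²
  F term: (1×0.0884)² = 0.00781
  x term: (-1×0.0299)² = 0.000893
Total = 0.00870. Share from x = 0.000893/0.00870 = 0.103.

10.3%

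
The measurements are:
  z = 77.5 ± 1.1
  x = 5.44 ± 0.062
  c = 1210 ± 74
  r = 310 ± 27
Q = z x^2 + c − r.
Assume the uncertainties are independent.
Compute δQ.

100.0

Let p = z·x^2 = 2290. δp/p = √((1·δz/z)² + (2·δx/x)²) = √(0.000201 + 0.000520) = 0.0269, so δp = 61.6.
Q = p + c − r: δQ = √(δp² + δc² + δr²) = √(3790 + 5480 + 729) = 100.0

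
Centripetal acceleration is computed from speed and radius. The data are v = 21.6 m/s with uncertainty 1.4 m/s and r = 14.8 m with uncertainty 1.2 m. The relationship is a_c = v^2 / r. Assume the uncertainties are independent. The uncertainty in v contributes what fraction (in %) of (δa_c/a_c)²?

(δa_c/a_c)² = (2·δv/v)² + (-1·δr/r)²
  v term: (2×0.0648)² = 0.0168
  r term: (-1×0.0811)² = 0.00657
Total = 0.0234. Share from v = 0.0168/0.0234 = 0.719.

71.9%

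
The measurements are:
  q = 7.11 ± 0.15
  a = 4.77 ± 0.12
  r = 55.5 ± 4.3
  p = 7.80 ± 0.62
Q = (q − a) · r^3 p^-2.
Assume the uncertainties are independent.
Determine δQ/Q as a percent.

Let u = q − a = 2.34. δu = √(δq² + δa²) = √(0.0225 + 0.0144) = 0.192, so δu/u = 0.0821.
Q is then a monomial in u, r, p:
δQ/Q = √((δu/u)² + (3·δr/r)² + (-2·δp/p)²) = √(0.00674 + 0.0540 + 0.0253) = 0.293

29.3%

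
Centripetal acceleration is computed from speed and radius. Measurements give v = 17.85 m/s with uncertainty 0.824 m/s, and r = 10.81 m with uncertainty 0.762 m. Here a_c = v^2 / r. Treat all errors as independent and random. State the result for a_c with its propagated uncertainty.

Products/powers → add relative errors in quadrature, weighted by exponent:
  (2·δv/v)² = (2×0.0462)² = 0.00852;  (-1·δr/r)² = (-1×0.0705)² = 0.00497
δa_c/a_c = √(0.0135) = 0.116
a_c = 29.47 m/s^2, so δa_c = 0.116 × 29.47 = 3.42 m/s^2.

29.47 ± 3.42 m/s^2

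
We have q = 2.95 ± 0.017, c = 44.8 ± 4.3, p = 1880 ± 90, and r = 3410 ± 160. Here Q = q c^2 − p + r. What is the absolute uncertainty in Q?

1150

Let w = q·c^2 = 5920. δw/w = √((1·δq/q)² + (2·δc/c)²) = √(3.32e-05 + 0.0369) = 0.192, so δw = 1140.
Q = w − p + r: δQ = √(δw² + δp² + δr²) = √(1.29e+06 + 8100 + 25600) = 1150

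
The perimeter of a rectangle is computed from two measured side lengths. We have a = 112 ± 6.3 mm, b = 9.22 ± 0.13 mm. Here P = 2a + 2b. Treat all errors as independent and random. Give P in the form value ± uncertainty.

For a sum/difference, combine absolute errors in quadrature:
  (2·δa)² = 159;  (2·δb)² = 0.0676
δP = √(159) = 12.6 mm
P = 242 mm.

242 ± 12.6 mm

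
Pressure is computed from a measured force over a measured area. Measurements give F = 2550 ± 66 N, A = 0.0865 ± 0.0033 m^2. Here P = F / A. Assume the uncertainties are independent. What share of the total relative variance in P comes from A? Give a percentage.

(δP/P)² = (1·δF/F)² + (-1·δA/A)²
  F term: (1×0.0259)² = 0.000670
  A term: (-1×0.0382)² = 0.00146
Total = 0.00213. Share from A = 0.00146/0.00213 = 0.685.

68.5%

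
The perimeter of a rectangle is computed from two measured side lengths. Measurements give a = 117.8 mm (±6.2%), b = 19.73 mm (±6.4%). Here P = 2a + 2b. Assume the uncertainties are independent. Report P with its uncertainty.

275.1 ± 14.8 mm

Absolute uncertainties add in quadrature for a linear combination:
  (2·δa)² = 213;  (2·δb)² = 6.38
δP = √(220) = 14.8 mm
P = 275.1 mm.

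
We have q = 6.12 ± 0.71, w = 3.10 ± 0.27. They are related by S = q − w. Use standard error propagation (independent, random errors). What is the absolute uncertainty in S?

0.760

For a sum/difference, combine absolute errors in quadrature:
  (δq)² = 0.504;  (δw)² = 0.0729
δS = √(0.577) = 0.760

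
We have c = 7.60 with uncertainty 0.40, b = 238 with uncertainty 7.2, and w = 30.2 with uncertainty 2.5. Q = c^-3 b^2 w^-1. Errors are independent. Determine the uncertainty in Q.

0.804

Each factor contributes (exponent × relative error)² to (δQ/Q)²:
  (-3·δc/c)² = (-3×0.0526)² = 0.0249;  (2·δb/b)² = (2×0.0303)² = 0.00366;  (-1·δw/w)² = (-1×0.0828)² = 0.00685
δQ/Q = √(0.0354) = 0.188
Q = 4.27, so δQ = 0.188 × 4.27 = 0.804.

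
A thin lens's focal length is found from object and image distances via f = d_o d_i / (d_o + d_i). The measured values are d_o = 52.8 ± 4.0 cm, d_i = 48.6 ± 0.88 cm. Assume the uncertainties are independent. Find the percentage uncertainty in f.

3.75%

∂f/∂d_o = (d_i/(d_o+d_i))² = 0.230;  ∂f/∂d_i = (d_o/(d_o+d_i))² = 0.271
δf = √((∂f/∂d_o · δd_o)² + (∂f/∂d_i · δd_i)²) = √(0.844 + 0.0569) = 0.949 cm
f = 25.3 cm, so δf/f = 0.949/25.3 = 0.0375.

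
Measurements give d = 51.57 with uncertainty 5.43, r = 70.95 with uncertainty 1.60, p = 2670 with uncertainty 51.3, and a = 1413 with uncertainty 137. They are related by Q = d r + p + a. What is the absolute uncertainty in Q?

Let w = d·r = 3659. δw/w = √((1·δd/d)² + (1·δr/r)²) = √(0.0111 + 0.000509) = 0.108, so δw = 394.
Q = w + p + a: δQ = √(δw² + δp² + δa²) = √(1.55e+05 + 2630 + 18800) = 420

420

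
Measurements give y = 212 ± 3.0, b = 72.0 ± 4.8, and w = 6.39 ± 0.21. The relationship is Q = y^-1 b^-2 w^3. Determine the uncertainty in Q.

3.95e-05

For a monomial Q ∝ y^-1, b^-2, w^3, fractional errors add in quadrature:
  (-1·δy/y)² = (-1×0.0142)² = 0.000200;  (-2·δb/b)² = (-2×0.0667)² = 0.0178;  (3·δw/w)² = (3×0.0329)² = 0.00972
δQ/Q = √(0.0277) = 0.166
Q = 0.000237, so δQ = 0.166 × 0.000237 = 3.95e-05.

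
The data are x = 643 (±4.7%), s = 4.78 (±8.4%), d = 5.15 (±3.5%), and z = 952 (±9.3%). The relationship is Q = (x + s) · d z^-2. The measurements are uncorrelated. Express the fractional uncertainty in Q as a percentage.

Let u = x + s = 648. δu = √(δx² + δs²) = √(913 + 0.161) = 30.2, so δu/u = 0.0467.
Q is then a monomial in u, d, z:
δQ/Q = √((δu/u)² + (1·δd/d)² + (-2·δz/z)²) = √(0.00218 + 0.00123 + 0.0346) = 0.195

19.5%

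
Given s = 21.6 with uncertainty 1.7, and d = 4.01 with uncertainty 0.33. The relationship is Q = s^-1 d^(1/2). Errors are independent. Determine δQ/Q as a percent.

8.88%

Q is a product of powers, so relative uncertainties combine in quadrature:
  (-1·δs/s)² = (-1×0.0787)² = 0.00619;  (½·δd/d)² = (0.5×0.0823)² = 0.00169
δQ/Q = √(0.00789) = 0.0888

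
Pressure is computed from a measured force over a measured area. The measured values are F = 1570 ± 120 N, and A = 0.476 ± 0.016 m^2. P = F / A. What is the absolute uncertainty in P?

275 Pa

Relative error in a monomial: (δP/P)² = Σ (nᵢ · δxᵢ/xᵢ)².
  (1·δF/F)² = (1×0.0764)² = 0.00584;  (-1·δA/A)² = (-1×0.0336)² = 0.00113
δP/P = √(0.00697) = 0.0835
P = 3300 Pa, so δP = 0.0835 × 3300 = 275 Pa.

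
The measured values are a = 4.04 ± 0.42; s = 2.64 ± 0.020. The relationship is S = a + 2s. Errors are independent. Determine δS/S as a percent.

4.53%

S is a linear combination, so absolute uncertainties add in quadrature:
  (δa)² = 0.176;  (2·δs)² = 0.00160
δS = √(0.178) = 0.422
S = 9.32, so δS/S = 0.422/9.32 = 0.0453.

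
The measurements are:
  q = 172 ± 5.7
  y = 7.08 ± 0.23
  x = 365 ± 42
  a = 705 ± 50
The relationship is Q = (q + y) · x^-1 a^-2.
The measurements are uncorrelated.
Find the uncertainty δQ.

Let u = q + y = 179. δu = √(δq² + δy²) = √(32.5 + 0.0529) = 5.70, so δu/u = 0.0319.
Q is then a monomial in u, x, a:
δQ/Q = √((δu/u)² + (-1·δx/x)² + (-2·δa/a)²) = √(0.00101 + 0.0132 + 0.0201) = 0.185
Q = 9.87e-07, so δQ = 0.185 × 9.87e-07 = 1.83e-07.

1.83e-07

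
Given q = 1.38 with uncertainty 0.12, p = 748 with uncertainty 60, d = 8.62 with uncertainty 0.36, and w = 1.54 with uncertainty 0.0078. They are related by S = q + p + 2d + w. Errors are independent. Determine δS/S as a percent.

7.81%

Each term contributes (cᵢ δxᵢ)² to (δS)²:
  (δq)² = 0.0144;  (δp)² = 3600;  (2·δd)² = 0.518;  (δw)² = 6.08e-05
δS = √(3600) = 60.0
S = 768, so δS/S = 60.0/768 = 0.0781.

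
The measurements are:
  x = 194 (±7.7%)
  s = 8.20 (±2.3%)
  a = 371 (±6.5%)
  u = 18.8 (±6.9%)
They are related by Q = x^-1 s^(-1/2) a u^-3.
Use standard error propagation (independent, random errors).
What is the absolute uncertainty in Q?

For a monomial Q ∝ x^-1, s^(-1/2), a, u^-3, fractional errors add in quadrature:
  (-1·δx/x)² = (-1×0.0770)² = 0.00593;  (−½·δs/s)² = (-0.5×0.0230)² = 0.000132;  (1·δa/a)² = (1×0.0650)² = 0.00423;  (-3·δu/u)² = (-3×0.0690)² = 0.0428
δQ/Q = √(0.0531) = 0.231
Q = 0.000101, so δQ = 0.231 × 0.000101 = 2.32e-05.

2.32e-05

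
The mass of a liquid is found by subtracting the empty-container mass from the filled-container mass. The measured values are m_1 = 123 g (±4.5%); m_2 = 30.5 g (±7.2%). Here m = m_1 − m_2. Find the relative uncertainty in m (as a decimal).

0.0644

Absolute uncertainties add in quadrature for a linear combination:
  (δm_1)² = 30.6;  (δm_2)² = 4.82
δm = √(35.5) = 5.95 g
m = 92.5 g, so δm/m = 5.95/92.5 = 0.0644.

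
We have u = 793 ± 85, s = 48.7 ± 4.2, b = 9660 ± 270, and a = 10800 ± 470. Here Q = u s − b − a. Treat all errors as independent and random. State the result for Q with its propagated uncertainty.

18200 ± 5340

Let p = u·s = 38600. δp/p = √((1·δu/u)² + (1·δs/s)²) = √(0.0115 + 0.00744) = 0.138, so δp = 5310.
Q = p − b − a: δQ = √(δp² + δb² + δa²) = √(2.82e+07 + 72900 + 2.21e+05) = 5340
Q = 18200.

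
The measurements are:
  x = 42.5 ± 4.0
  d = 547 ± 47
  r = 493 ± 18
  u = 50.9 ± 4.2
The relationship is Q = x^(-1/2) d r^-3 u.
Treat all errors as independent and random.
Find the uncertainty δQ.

6.01e-06

Q is a product of powers, so relative uncertainties combine in quadrature:
  (−½·δx/x)² = (-0.5×0.0941)² = 0.00221;  (1·δd/d)² = (1×0.0859)² = 0.00738;  (-3·δr/r)² = (-3×0.0365)² = 0.0120;  (1·δu/u)² = (1×0.0825)² = 0.00681
δQ/Q = √(0.0284) = 0.169
Q = 3.56e-05, so δQ = 0.169 × 3.56e-05 = 6.01e-06.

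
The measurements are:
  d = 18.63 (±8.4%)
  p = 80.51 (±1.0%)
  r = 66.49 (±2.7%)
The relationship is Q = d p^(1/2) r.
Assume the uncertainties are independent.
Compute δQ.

982

Relative error in a monomial: (δQ/Q)² = Σ (nᵢ · δxᵢ/xᵢ)².
  (1·δd/d)² = (1×0.0840)² = 0.00706;  (½·δp/p)² = (0.5×0.0100)² = 2.5e-05;  (1·δr/r)² = (1×0.0270)² = 0.000729
δQ/Q = √(0.00781) = 0.0884
Q = 11110, so δQ = 0.0884 × 11110 = 982.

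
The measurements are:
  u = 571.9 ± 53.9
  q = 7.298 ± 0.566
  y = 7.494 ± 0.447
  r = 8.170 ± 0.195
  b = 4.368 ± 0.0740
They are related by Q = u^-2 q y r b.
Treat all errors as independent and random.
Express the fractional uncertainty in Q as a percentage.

21.4%

For a monomial Q ∝ u^-2, q, y, r, b, fractional errors add in quadrature:
  (-2·δu/u)² = (-2×0.0942)² = 0.0355;  (1·δq/q)² = (1×0.0776)² = 0.00601;  (1·δy/y)² = (1×0.0596)² = 0.00356;  (1·δr/r)² = (1×0.0239)² = 0.000570;  (1·δb/b)² = (1×0.0169)² = 0.000287
δQ/Q = √(0.0460) = 0.214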